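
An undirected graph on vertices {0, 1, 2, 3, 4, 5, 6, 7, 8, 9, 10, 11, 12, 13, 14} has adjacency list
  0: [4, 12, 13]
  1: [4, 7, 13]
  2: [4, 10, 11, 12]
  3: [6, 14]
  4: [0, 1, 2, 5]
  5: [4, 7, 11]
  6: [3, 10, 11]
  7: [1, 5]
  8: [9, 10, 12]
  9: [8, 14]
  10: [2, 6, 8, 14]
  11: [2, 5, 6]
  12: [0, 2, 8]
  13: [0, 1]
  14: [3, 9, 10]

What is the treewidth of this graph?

A width-3 tree decomposition is:
Bags: B1 = {1, 5, 7, 13}  B2 = {1, 4, 5, 13}  B3 = {0, 4, 5, 13}  B4 = {0, 4, 5, 11}  B5 = {0, 2, 4, 11}  B6 = {0, 2, 11, 12}  B7 = {2, 6, 11, 12}  B8 = {2, 6, 10, 12}  B9 = {6, 8, 10, 12}  B10 = {3, 6, 8, 10}  B11 = {3, 8, 10, 14}  B12 = {3, 8, 9, 14}
Tree: B1–B2, B2–B3, B3–B4, B4–B5, B5–B6, B6–B7, B7–B8, B8–B9, B9–B10, B10–B11, B11–B12
Each bag holds 4 vertices, so the decomposition has width 3, which upper-bounds the treewidth. For the lower bound: the 4 vertex sets {1,7,13}, {5}, {4}, {0,2,11,12} are disjoint, each induces a connected subgraph, and every pair is joined by at least one edge of G. Contracting each set to a single vertex therefore yields K_{4} as a minor, and since treewidth is minor-monotone, tw(G) ≥ tw(K_{4}) = 3. The upper and lower bounds meet at 3, so that is the treewidth.

3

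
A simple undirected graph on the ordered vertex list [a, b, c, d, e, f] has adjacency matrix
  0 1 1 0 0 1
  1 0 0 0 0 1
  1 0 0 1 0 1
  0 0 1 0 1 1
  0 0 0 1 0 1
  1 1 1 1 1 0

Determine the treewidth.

2

A width-2 tree decomposition is:
Bags: B1 = {a, c, f}  B2 = {c, d, f}  B3 = {a, b, f}  B4 = {d, e, f}
Tree: B1–B2, B1–B3, B2–B4
Each bag holds 3 vertices, so the decomposition has width 2, which upper-bounds the treewidth. On the other hand G contains the 3-clique {d, e, f}. A clique must lie in a single bag of any decomposition, so no decomposition can have width below 2. Therefore the treewidth is 2.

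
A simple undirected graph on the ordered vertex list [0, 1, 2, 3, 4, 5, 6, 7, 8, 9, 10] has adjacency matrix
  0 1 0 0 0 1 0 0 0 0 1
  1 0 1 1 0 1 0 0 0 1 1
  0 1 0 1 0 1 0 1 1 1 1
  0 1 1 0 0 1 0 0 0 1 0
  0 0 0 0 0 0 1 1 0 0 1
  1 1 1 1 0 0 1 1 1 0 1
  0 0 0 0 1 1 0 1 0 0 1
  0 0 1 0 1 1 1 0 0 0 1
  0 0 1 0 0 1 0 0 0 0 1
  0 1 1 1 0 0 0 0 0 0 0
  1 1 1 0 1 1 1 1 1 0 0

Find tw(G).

3

A width-3 tree decomposition is:
Bags: B1 = {2, 5, 8, 10}  B2 = {1, 2, 5, 10}  B3 = {1, 2, 3, 5}  B4 = {2, 5, 7, 10}  B5 = {1, 2, 3, 9}  B6 = {5, 6, 7, 10}  B7 = {0, 1, 5, 10}  B8 = {4, 6, 7, 10}
Tree: B1–B2, B2–B3, B1–B4, B3–B5, B4–B6, B2–B7, B6–B8
Each bag holds 4 vertices, so the decomposition has width 3, which upper-bounds the treewidth. On the other hand G contains the 4-clique {1, 2, 3, 9}. A clique must lie in a single bag of any decomposition, so no decomposition can have width below 3. Therefore the treewidth is 3.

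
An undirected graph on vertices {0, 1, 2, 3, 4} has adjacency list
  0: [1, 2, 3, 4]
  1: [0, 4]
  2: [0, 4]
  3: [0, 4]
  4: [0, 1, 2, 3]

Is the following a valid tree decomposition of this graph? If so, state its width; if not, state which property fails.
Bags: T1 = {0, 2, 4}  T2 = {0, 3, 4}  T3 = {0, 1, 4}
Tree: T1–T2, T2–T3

Yes; width 2.

Checking the three conditions: (i) the bags cover all of {0, 1, 2, 3, 4}; (ii) for each edge, some bag contains both endpoints; (iii) the bags containing any fixed vertex form a subtree. All hold, so the decomposition is valid with width 3 − 1 = 2.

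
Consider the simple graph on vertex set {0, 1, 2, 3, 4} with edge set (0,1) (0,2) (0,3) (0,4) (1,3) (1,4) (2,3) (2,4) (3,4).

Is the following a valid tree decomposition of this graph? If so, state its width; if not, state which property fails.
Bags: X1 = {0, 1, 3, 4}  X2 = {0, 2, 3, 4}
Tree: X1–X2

Yes; width 3.

Every vertex of G appears in some bag (union = {0, 1, 2, 3, 4}); every edge is covered by a bag; and for each vertex v the set of bags containing v is connected in the bag tree. The decomposition is therefore valid. The largest bag has 4 vertices, so the width is 3.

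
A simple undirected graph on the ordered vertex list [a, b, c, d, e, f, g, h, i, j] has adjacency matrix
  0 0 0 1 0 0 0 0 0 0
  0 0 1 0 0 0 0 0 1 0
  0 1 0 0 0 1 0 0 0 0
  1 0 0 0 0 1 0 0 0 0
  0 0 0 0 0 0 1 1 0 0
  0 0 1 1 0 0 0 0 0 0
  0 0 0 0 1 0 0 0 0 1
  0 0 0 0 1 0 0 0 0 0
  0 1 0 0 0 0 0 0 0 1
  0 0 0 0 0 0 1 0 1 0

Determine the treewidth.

1

A width-1 tree decomposition is:
Bags: B1 = {e, h}  B2 = {e, g}  B3 = {g, j}  B4 = {i, j}  B5 = {b, i}  B6 = {b, c}  B7 = {c, f}  B8 = {d, f}  B9 = {a, d}
Tree: B1–B2, B2–B3, B3–B4, B4–B5, B5–B6, B6–B7, B7–B8, B8–B9
The largest bag has 2 vertices, giving width 1; this decomposition certifies tw(G) ≤ 1. Since G has at least one edge (e.g. h–e), it is not an edgeless graph, so tw(G) ≥ 1. Combining the bounds, tw(G) = 1.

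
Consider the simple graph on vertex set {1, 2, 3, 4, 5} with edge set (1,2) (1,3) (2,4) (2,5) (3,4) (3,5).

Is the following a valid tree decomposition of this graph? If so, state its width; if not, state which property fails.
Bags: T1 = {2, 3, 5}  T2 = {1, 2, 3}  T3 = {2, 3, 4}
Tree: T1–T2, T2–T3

Vertex coverage: the bags together contain {1, 2, 3, 4, 5}, the full vertex set. Edge coverage: each edge of G has both endpoints in at least one bag. Running intersection: for every vertex, the bags containing it form a connected subtree. All three properties hold, so this is a valid tree decomposition of width max|bag| − 1 = 2, and hence tw(G) ≤ 2.

Yes; width 2.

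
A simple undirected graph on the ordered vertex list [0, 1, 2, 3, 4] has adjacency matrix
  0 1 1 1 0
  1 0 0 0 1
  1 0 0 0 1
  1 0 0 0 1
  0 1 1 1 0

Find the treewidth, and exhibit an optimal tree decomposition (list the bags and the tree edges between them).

Each bag holds 3 vertices, so the decomposition has width 2, which upper-bounds the treewidth. Since 0–3–4–1–0 is a cycle in G, G is not acyclic. Forests are exactly the graphs of treewidth ≤ 1, so tw(G) ≥ 2. Combining the bounds, tw(G) = 2.

Treewidth 2.
One such decomposition:
Bags: B1 = {0, 3, 4}  B2 = {0, 1, 4}  B3 = {0, 2, 4}
Tree: B1–B2, B2–B3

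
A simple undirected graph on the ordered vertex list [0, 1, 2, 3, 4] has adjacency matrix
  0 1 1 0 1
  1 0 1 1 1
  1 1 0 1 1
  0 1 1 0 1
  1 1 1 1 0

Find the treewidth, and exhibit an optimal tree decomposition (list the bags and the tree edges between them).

Treewidth 3.
One such decomposition:
Bags: B1 = {0, 1, 2, 4}  B2 = {1, 2, 3, 4}
Tree: B1–B2

The largest bag has 4 vertices, giving width 3; this decomposition certifies tw(G) ≤ 3. On the other hand G contains the 4-clique {0, 1, 2, 4}. A clique must lie in a single bag of any decomposition, so no decomposition can have width below 3. Therefore the treewidth is 3.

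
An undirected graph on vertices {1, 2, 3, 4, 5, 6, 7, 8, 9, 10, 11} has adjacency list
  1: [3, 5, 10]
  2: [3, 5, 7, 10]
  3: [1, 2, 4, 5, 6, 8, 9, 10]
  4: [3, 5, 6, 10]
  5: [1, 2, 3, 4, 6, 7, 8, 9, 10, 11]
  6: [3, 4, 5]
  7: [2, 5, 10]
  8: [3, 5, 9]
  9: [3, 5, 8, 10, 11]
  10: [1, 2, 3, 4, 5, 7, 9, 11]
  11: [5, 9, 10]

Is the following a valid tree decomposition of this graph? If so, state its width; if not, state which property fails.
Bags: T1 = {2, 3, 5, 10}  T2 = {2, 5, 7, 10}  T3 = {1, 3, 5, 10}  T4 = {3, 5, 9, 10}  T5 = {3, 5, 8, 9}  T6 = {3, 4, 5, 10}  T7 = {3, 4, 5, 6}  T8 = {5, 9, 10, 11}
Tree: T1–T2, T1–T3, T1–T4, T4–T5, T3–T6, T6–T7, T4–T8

Every vertex of G appears in some bag (union = {1, 2, 3, 4, 5, 6, 7, 8, 9, 10, 11}); every edge is covered by a bag; and for each vertex v the set of bags containing v is connected in the bag tree. The decomposition is therefore valid. The largest bag has 4 vertices, so the width is 3.

Yes; width 3.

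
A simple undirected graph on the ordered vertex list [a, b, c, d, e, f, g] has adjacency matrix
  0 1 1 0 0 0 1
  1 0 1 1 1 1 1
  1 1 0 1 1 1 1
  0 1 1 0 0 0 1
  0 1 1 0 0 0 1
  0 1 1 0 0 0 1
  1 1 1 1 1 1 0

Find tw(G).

3

A width-3 tree decomposition is:
Bags: B1 = {b, c, e, g}  B2 = {b, c, f, g}  B3 = {a, b, c, g}  B4 = {b, c, d, g}
Tree: B1–B2, B2–B3, B3–B4
Every bag has size at most 4, so the width is 4 − 1 = 3 and tw(G) ≤ 3. On the other hand G contains the 4-clique {b, c, d, g}. A clique must lie in a single bag of any decomposition, so no decomposition can have width below 3. Hence tw(G) = 3 exactly.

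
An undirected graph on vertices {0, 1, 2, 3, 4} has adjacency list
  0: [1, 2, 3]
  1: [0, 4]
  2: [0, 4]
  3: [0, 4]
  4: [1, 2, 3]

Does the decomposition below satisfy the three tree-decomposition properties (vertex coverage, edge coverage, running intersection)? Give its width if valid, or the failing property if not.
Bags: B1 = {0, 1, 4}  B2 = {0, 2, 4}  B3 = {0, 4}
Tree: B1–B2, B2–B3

A tree decomposition must satisfy three properties: every vertex lies in some bag; for every edge, both endpoints lie together in some bag; and for every vertex, the bags containing it form a connected subtree. Here vertex 3 appears in no bag, so the decomposition is invalid.

No — vertex 3 appears in no bag.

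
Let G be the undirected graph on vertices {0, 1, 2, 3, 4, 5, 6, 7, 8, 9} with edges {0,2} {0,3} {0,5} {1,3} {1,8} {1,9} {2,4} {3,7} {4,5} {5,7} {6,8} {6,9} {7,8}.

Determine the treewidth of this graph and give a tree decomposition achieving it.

Treewidth 2.
One optimal decomposition is:
Bags: B1 = {2, 4, 5}  B2 = {0, 2, 5}  B3 = {0, 5, 7}  B4 = {0, 3, 7}  B5 = {3, 7, 8}  B6 = {1, 3, 8}  B7 = {1, 6, 8}  B8 = {1, 6, 9}
Tree: B1–B2, B2–B3, B3–B4, B4–B5, B5–B6, B6–B7, B7–B8

Every bag has size at most 3, so the width is 3 − 1 = 2 and tw(G) ≤ 2. For the lower bound, G contains the cycle 4–2–0–5–4, so G is not a forest; only forests have treewidth ≤ 1, hence tw(G) ≥ 2. Combining the bounds, tw(G) = 2.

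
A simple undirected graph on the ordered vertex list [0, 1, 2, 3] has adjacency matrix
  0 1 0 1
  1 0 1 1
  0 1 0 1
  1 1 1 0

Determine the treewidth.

2

A width-2 tree decomposition is:
Bags: B1 = {0, 1, 3}  B2 = {1, 2, 3}
Tree: B1–B2
Each bag holds 3 vertices, so the decomposition has width 2, which upper-bounds the treewidth. Conversely, {0, 1, 3} is a clique of size 3, and the vertices of any clique must share a bag in every tree decomposition; so some bag has ≥ 3 vertices and tw(G) ≥ 2. Combining the bounds, tw(G) = 2.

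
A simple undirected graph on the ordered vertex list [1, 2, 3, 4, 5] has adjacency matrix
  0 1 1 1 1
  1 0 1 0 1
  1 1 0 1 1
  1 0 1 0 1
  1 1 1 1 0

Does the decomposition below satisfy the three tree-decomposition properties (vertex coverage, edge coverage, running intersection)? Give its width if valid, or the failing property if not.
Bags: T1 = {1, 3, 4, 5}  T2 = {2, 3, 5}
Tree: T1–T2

No — edge (1,2) lies in no bag.

A tree decomposition must satisfy three properties: every vertex lies in some bag; for every edge, both endpoints lie together in some bag; and for every vertex, the bags containing it form a connected subtree. Here edge (1,2) lies in no bag, so the decomposition is invalid.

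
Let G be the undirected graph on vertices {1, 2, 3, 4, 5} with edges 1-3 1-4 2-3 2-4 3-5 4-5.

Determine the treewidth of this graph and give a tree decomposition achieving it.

Treewidth 2.
One such decomposition:
Bags: B1 = {1, 3, 4}  B2 = {3, 4, 5}  B3 = {2, 3, 4}
Tree: B1–B2, B2–B3

Each bag holds 3 vertices, so the decomposition has width 2, which upper-bounds the treewidth. Since 1–3–5–4–1 is a cycle in G, G is not acyclic. Forests are exactly the graphs of treewidth ≤ 1, so tw(G) ≥ 2. Hence tw(G) = 2 exactly.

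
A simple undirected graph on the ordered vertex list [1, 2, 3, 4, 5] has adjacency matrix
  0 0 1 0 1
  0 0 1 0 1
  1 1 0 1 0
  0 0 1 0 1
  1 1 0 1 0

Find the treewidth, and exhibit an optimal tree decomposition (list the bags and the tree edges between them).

Every bag has size at most 3, so the width is 3 − 1 = 2 and tw(G) ≤ 2. The edges 3–2–5–1–3 form a cycle, so G is not a tree and its treewidth is at least 2. Therefore the treewidth is 2.

Treewidth 2.
One optimal decomposition is:
Bags: B1 = {2, 3, 5}  B2 = {1, 3, 5}  B3 = {3, 4, 5}
Tree: B1–B2, B2–B3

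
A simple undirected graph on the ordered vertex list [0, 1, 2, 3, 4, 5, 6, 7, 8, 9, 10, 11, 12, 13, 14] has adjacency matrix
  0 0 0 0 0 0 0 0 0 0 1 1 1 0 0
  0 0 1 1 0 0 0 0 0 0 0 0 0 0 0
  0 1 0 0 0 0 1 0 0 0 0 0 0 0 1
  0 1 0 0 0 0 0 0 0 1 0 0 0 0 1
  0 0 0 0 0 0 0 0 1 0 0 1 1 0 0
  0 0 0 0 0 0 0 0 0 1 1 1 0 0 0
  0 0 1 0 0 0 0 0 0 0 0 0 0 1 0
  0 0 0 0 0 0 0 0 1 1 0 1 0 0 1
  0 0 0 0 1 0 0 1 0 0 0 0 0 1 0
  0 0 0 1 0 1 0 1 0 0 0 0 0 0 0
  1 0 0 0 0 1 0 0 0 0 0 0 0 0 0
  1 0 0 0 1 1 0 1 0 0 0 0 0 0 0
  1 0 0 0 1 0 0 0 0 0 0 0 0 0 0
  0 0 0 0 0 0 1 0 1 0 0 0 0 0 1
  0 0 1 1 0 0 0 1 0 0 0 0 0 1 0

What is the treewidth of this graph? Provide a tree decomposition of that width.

Treewidth 3.
One optimal decomposition is:
Bags: B1 = {0, 4, 10, 12}  B2 = {0, 4, 10, 11}  B3 = {4, 5, 10, 11}  B4 = {4, 5, 8, 11}  B5 = {5, 7, 8, 11}  B6 = {5, 7, 8, 9}  B7 = {7, 8, 9, 13}  B8 = {7, 9, 13, 14}  B9 = {3, 9, 13, 14}  B10 = {3, 6, 13, 14}  B11 = {2, 3, 6, 14}  B12 = {1, 2, 3, 6}
Tree: B1–B2, B2–B3, B3–B4, B4–B5, B5–B6, B6–B7, B7–B8, B8–B9, B9–B10, B10–B11, B11–B12

Every bag has size at most 4, so the width is 4 − 1 = 3 and tw(G) ≤ 3. For the lower bound: the 4 vertex sets {0,10,12}, {4}, {11}, {5,7,8,9} are disjoint, each induces a connected subgraph, and every pair is joined by at least one edge of G. Contracting each set to a single vertex therefore yields K_{4} as a minor, and since treewidth is minor-monotone, tw(G) ≥ tw(K_{4}) = 3. Hence tw(G) = 3 exactly.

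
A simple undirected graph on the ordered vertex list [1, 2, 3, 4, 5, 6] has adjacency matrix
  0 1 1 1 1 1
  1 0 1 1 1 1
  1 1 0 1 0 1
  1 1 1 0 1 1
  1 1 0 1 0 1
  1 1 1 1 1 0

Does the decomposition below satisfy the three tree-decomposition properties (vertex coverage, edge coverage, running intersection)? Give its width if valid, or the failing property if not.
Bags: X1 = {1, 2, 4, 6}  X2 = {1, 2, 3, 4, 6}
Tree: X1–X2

No — vertex 5 appears in no bag.

A tree decomposition must satisfy three properties: every vertex lies in some bag; for every edge, both endpoints lie together in some bag; and for every vertex, the bags containing it form a connected subtree. Here vertex 5 appears in no bag, so the decomposition is invalid.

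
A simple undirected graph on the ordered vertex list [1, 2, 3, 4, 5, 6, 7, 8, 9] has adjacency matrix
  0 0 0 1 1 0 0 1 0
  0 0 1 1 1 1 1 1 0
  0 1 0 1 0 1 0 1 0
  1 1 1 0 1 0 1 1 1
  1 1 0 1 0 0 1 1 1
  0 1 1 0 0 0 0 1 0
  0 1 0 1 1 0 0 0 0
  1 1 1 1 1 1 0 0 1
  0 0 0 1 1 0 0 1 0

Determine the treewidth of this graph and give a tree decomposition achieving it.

Every bag has size at most 4, so the width is 4 − 1 = 3 and tw(G) ≤ 3. For the lower bound, the 4 vertices {2, 3, 4, 8} are pairwise adjacent, and any tree decomposition puts a clique entirely inside one bag — forcing width ≥ 3. The upper and lower bounds meet at 3, so that is the treewidth.

Treewidth 3.
One such decomposition:
Bags: B1 = {2, 4, 5, 8}  B2 = {2, 3, 4, 8}  B3 = {2, 3, 6, 8}  B4 = {1, 4, 5, 8}  B5 = {2, 4, 5, 7}  B6 = {4, 5, 8, 9}
Tree: B1–B2, B2–B3, B1–B4, B1–B5, B1–B6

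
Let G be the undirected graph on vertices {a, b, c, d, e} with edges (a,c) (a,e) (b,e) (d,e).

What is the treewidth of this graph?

A width-1 tree decomposition is:
Bags: B1 = {a, e}  B2 = {b, e}  B3 = {d, e}  B4 = {a, c}
Tree: B1–B2, B1–B3, B1–B4
The largest bag has 2 vertices, giving width 1; this decomposition certifies tw(G) ≤ 1. G has an edge, so its treewidth is at least 1. Therefore the treewidth is 1.

1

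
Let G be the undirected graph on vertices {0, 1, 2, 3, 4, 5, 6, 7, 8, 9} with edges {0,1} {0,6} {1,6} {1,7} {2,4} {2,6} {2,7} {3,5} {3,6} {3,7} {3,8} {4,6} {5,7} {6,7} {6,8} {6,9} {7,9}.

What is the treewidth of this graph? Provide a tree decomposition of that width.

Treewidth 2.
One such decomposition:
Bags: B1 = {3, 5, 7}  B2 = {3, 6, 7}  B3 = {1, 6, 7}  B4 = {2, 6, 7}  B5 = {6, 7, 9}  B6 = {0, 1, 6}  B7 = {3, 6, 8}  B8 = {2, 4, 6}
Tree: B1–B2, B2–B3, B3–B4, B2–B5, B3–B6, B2–B7, B4–B8

Every bag has size at most 3, so the width is 3 − 1 = 2 and tw(G) ≤ 2. Conversely, {3, 5, 7} is a clique of size 3, and the vertices of any clique must share a bag in every tree decomposition; so some bag has ≥ 3 vertices and tw(G) ≥ 2. Combining the bounds, tw(G) = 2.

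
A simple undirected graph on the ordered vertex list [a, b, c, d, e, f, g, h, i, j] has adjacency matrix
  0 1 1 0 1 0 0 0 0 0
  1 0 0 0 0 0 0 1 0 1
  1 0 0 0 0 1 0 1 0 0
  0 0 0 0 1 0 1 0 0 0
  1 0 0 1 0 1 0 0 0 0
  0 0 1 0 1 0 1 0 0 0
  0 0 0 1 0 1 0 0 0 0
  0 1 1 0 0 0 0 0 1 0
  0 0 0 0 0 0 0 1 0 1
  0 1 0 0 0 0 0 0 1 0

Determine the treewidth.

A width-2 tree decomposition is:
Bags: B1 = {d, e, g}  B2 = {e, f, g}  B3 = {a, e, f}  B4 = {a, c, f}  B5 = {a, b, c}  B6 = {b, c, h}  B7 = {b, h, j}  B8 = {h, i, j}
Tree: B1–B2, B2–B3, B3–B4, B4–B5, B5–B6, B6–B7, B7–B8
Every bag has size at most 3, so the width is 3 − 1 = 2 and tw(G) ≤ 2. Since d–g–f–e–d is a cycle in G, G is not acyclic. Forests are exactly the graphs of treewidth ≤ 1, so tw(G) ≥ 2. Combining the bounds, tw(G) = 2.

2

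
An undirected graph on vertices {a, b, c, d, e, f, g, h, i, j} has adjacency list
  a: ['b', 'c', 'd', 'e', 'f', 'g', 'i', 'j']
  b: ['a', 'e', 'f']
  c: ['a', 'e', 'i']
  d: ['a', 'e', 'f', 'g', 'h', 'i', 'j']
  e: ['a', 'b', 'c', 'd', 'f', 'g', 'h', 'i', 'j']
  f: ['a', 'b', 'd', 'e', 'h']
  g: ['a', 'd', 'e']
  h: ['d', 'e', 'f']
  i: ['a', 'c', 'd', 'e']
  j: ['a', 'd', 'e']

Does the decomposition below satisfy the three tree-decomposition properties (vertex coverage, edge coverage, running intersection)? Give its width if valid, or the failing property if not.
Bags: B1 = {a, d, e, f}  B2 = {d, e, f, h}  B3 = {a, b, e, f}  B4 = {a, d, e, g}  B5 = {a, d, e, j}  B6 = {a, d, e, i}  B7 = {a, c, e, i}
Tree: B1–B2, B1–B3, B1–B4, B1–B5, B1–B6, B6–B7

Vertex coverage: the bags together contain {a, b, c, d, e, f, g, h, i, j}, the full vertex set. Edge coverage: each edge of G has both endpoints in at least one bag. Running intersection: for every vertex, the bags containing it form a connected subtree. All three properties hold, so this is a valid tree decomposition of width max|bag| − 1 = 3, and hence tw(G) ≤ 3.

Yes; width 3.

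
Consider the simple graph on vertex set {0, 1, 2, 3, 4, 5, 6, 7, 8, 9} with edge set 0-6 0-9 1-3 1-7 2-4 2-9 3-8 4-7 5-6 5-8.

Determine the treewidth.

2

A width-2 tree decomposition is:
Bags: B1 = {3, 5, 8}  B2 = {3, 5, 6}  B3 = {0, 3, 6}  B4 = {0, 3, 9}  B5 = {2, 3, 9}  B6 = {2, 3, 4}  B7 = {3, 4, 7}  B8 = {1, 3, 7}
Tree: B1–B2, B2–B3, B3–B4, B4–B5, B5–B6, B6–B7, B7–B8
Each bag holds 3 vertices, so the decomposition has width 2, which upper-bounds the treewidth. Since 3–8–5–6–0–9–2–4–7–1–3 is a cycle in G, G is not acyclic. Forests are exactly the graphs of treewidth ≤ 1, so tw(G) ≥ 2. The upper and lower bounds meet at 2, so that is the treewidth.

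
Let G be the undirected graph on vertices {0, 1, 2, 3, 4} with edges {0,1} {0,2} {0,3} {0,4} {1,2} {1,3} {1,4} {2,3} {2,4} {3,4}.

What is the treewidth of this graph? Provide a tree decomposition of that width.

A single bag containing all 5 vertices is trivially a valid decomposition of width 4. Conversely, {0, 1, 2, 3, 4} is a clique of size 5, and the vertices of any clique must share a bag in every tree decomposition; so some bag has ≥ 5 vertices and tw(G) ≥ 4. The upper and lower bounds meet at 4, so that is the treewidth.

Treewidth 4.
One optimal decomposition is:
Bags: B1 = {0, 1, 2, 3, 4}
Tree: (single bag)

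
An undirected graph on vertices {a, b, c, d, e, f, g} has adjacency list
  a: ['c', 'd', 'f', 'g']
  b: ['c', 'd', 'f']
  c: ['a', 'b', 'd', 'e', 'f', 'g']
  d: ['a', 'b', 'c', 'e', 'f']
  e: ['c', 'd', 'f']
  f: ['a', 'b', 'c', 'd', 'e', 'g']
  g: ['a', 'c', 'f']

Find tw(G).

A width-3 tree decomposition is:
Bags: B1 = {a, c, d, f}  B2 = {a, c, f, g}  B3 = {b, c, d, f}  B4 = {c, d, e, f}
Tree: B1–B2, B1–B3, B1–B4
The largest bag has 4 vertices, giving width 3; this decomposition certifies tw(G) ≤ 3. For the lower bound, the 4 vertices {c, d, e, f} are pairwise adjacent, and any tree decomposition puts a clique entirely inside one bag — forcing width ≥ 3. The upper and lower bounds meet at 3, so that is the treewidth.

3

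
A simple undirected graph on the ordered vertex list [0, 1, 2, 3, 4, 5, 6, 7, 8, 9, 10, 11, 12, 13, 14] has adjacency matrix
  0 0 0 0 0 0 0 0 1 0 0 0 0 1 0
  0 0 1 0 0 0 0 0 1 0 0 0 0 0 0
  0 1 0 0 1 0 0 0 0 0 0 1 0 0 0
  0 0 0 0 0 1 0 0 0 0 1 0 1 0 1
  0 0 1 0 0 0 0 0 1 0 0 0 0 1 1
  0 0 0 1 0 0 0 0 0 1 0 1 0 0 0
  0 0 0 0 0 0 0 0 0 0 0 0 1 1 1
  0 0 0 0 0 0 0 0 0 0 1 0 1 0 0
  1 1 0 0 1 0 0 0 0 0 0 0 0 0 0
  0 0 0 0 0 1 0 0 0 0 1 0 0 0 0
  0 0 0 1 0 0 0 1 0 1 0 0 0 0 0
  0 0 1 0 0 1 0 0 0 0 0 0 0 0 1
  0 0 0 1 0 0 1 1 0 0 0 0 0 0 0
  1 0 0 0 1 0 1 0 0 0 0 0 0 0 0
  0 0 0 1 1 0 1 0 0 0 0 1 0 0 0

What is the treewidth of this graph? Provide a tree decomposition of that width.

Treewidth 3.
Bags: B1 = {7, 9, 10, 12}  B2 = {3, 9, 10, 12}  B3 = {3, 5, 9, 12}  B4 = {3, 5, 6, 12}  B5 = {3, 5, 6, 14}  B6 = {5, 6, 11, 14}  B7 = {6, 11, 13, 14}  B8 = {4, 11, 13, 14}  B9 = {2, 4, 11, 13}  B10 = {0, 2, 4, 13}  B11 = {0, 2, 4, 8}  B12 = {0, 1, 2, 8}
Tree: B1–B2, B2–B3, B3–B4, B4–B5, B5–B6, B6–B7, B7–B8, B8–B9, B9–B10, B10–B11, B11–B12

The largest bag has 4 vertices, giving width 3; this decomposition certifies tw(G) ≤ 3. For the lower bound: the 4 vertex sets {7,9,10}, {12}, {3}, {5,6,11,14} are disjoint, each induces a connected subgraph, and every pair is joined by at least one edge of G. Contracting each set to a single vertex therefore yields K_{4} as a minor, and since treewidth is minor-monotone, tw(G) ≥ tw(K_{4}) = 3. Therefore the treewidth is 3.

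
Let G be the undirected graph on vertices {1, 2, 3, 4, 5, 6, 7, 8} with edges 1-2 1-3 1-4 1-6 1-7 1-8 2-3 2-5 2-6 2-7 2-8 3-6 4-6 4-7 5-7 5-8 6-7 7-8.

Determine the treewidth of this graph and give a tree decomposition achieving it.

Treewidth 3.
One such decomposition:
Bags: B1 = {1, 2, 7, 8}  B2 = {2, 5, 7, 8}  B3 = {1, 2, 6, 7}  B4 = {1, 2, 3, 6}  B5 = {1, 4, 6, 7}
Tree: B1–B2, B1–B3, B3–B4, B3–B5

Each bag holds 4 vertices, so the decomposition has width 3, which upper-bounds the treewidth. On the other hand G contains the 4-clique {1, 2, 7, 8}. A clique must lie in a single bag of any decomposition, so no decomposition can have width below 3. The upper and lower bounds meet at 3, so that is the treewidth.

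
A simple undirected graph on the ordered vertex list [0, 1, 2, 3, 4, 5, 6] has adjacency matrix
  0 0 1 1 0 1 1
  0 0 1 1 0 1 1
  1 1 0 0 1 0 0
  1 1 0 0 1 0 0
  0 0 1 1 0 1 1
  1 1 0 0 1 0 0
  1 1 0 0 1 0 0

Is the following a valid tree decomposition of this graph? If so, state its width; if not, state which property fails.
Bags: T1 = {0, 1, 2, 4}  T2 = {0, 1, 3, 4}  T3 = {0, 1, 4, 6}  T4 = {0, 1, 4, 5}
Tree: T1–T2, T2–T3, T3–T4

Yes; width 3.

Every vertex of G appears in some bag (union = {0, 1, 2, 3, 4, 5, 6}); every edge is covered by a bag; and for each vertex v the set of bags containing v is connected in the bag tree. The decomposition is therefore valid. The largest bag has 4 vertices, so the width is 3.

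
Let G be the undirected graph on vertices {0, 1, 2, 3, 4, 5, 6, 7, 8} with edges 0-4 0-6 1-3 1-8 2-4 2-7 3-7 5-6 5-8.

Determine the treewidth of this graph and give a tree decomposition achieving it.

Treewidth 2.
Bags: B1 = {2, 3, 7}  B2 = {1, 2, 3}  B3 = {1, 2, 8}  B4 = {2, 5, 8}  B5 = {2, 5, 6}  B6 = {0, 2, 6}  B7 = {0, 2, 4}
Tree: B1–B2, B2–B3, B3–B4, B4–B5, B5–B6, B6–B7

Every bag has size at most 3, so the width is 3 − 1 = 2 and tw(G) ≤ 2. The edges 2–7–3–1–8–5–6–0–4–2 form a cycle, so G is not a tree and its treewidth is at least 2. Hence tw(G) = 2 exactly.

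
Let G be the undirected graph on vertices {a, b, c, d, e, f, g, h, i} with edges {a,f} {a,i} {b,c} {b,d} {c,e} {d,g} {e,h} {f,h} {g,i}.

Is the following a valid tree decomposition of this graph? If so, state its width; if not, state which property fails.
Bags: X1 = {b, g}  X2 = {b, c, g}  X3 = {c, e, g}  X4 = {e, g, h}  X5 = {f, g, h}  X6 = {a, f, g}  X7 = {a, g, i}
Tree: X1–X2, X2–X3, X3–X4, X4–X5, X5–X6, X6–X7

No — vertex d appears in no bag.

A tree decomposition must satisfy three properties: every vertex lies in some bag; for every edge, both endpoints lie together in some bag; and for every vertex, the bags containing it form a connected subtree. Here vertex d appears in no bag, so the decomposition is invalid.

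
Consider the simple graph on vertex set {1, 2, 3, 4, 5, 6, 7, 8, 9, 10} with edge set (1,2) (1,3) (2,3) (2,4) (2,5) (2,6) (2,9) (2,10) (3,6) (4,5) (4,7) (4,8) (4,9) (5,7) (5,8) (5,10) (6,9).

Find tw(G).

2

A width-2 tree decomposition is:
Bags: B1 = {2, 4, 9}  B2 = {2, 6, 9}  B3 = {2, 3, 6}  B4 = {2, 4, 5}  B5 = {4, 5, 7}  B6 = {2, 5, 10}  B7 = {4, 5, 8}  B8 = {1, 2, 3}
Tree: B1–B2, B2–B3, B1–B4, B4–B5, B4–B6, B4–B7, B3–B8
The largest bag has 3 vertices, giving width 2; this decomposition certifies tw(G) ≤ 2. On the other hand G contains the 3-clique {4, 5, 8}. A clique must lie in a single bag of any decomposition, so no decomposition can have width below 2. Hence tw(G) = 2 exactly.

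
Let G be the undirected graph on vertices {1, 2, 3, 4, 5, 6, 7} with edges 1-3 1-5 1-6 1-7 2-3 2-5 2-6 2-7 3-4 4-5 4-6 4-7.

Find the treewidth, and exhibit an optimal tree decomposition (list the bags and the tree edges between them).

Treewidth 3.
Bags: B1 = {1, 2, 4, 5}  B2 = {1, 2, 3, 4}  B3 = {1, 2, 4, 6}  B4 = {1, 2, 4, 7}
Tree: B1–B2, B2–B3, B3–B4

The largest bag has 4 vertices, giving width 3; this decomposition certifies tw(G) ≤ 3. For the lower bound: the 4 vertex sets {1,5}, {2,3}, {4}, {6} are disjoint, each induces a connected subgraph, and every pair is joined by at least one edge of G. Contracting each set to a single vertex therefore yields K_{4} as a minor, and since treewidth is minor-monotone, tw(G) ≥ tw(K_{4}) = 3. Therefore the treewidth is 3.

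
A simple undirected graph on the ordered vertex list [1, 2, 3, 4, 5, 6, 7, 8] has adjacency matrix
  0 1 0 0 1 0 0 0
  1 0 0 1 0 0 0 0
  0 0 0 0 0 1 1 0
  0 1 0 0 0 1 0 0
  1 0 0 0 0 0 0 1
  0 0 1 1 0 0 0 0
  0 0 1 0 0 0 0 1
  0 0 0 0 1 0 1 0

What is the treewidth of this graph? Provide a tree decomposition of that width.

Treewidth 2.
Bags: B1 = {1, 2, 4}  B2 = {1, 4, 6}  B3 = {1, 3, 6}  B4 = {1, 3, 7}  B5 = {1, 7, 8}  B6 = {1, 5, 8}
Tree: B1–B2, B2–B3, B3–B4, B4–B5, B5–B6

The largest bag has 3 vertices, giving width 2; this decomposition certifies tw(G) ≤ 2. The edges 1–2–4–6–3–7–8–5–1 form a cycle, so G is not a tree and its treewidth is at least 2. Combining the bounds, tw(G) = 2.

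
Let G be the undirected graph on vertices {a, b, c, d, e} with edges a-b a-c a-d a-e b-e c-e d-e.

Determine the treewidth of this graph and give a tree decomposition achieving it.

Every bag has size at most 3, so the width is 3 − 1 = 2 and tw(G) ≤ 2. Conversely, {a, d, e} is a clique of size 3, and the vertices of any clique must share a bag in every tree decomposition; so some bag has ≥ 3 vertices and tw(G) ≥ 2. Combining the bounds, tw(G) = 2.

Treewidth 2.
One optimal decomposition is:
Bags: B1 = {a, b, e}  B2 = {a, d, e}  B3 = {a, c, e}
Tree: B1–B2, B2–B3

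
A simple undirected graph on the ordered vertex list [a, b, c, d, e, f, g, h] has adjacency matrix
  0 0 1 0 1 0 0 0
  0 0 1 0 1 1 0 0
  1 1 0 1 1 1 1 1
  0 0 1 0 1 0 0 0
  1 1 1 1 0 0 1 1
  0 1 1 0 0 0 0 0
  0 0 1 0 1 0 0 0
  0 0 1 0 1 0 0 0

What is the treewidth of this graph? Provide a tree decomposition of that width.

Each bag holds 3 vertices, so the decomposition has width 2, which upper-bounds the treewidth. Conversely, {c, d, e} is a clique of size 3, and the vertices of any clique must share a bag in every tree decomposition; so some bag has ≥ 3 vertices and tw(G) ≥ 2. Hence tw(G) = 2 exactly.

Treewidth 2.
One optimal decomposition is:
Bags: B1 = {c, e, g}  B2 = {b, c, e}  B3 = {b, c, f}  B4 = {c, d, e}  B5 = {c, e, h}  B6 = {a, c, e}
Tree: B1–B2, B2–B3, B2–B4, B4–B5, B4–B6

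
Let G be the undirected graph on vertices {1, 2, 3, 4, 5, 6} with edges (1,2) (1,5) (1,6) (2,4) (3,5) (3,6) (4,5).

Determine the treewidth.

A width-2 tree decomposition is:
Bags: B1 = {3, 5, 6}  B2 = {1, 5, 6}  B3 = {1, 4, 5}  B4 = {1, 2, 4}
Tree: B1–B2, B2–B3, B3–B4
The largest bag has 3 vertices, giving width 2; this decomposition certifies tw(G) ≤ 2. For the lower bound, G contains the cycle 3–6–1–5–3, so G is not a forest; only forests have treewidth ≤ 1, hence tw(G) ≥ 2. The upper and lower bounds meet at 2, so that is the treewidth.

2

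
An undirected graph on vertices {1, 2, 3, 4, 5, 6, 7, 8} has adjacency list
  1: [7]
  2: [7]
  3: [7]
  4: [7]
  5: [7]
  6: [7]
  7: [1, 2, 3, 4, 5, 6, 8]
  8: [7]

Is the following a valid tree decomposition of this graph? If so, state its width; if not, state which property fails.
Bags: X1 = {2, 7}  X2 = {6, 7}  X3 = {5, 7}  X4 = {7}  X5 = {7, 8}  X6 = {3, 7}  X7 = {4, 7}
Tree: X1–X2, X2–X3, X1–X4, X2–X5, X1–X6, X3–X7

No — vertex 1 appears in no bag.

A tree decomposition must satisfy three properties: every vertex lies in some bag; for every edge, both endpoints lie together in some bag; and for every vertex, the bags containing it form a connected subtree. Here vertex 1 appears in no bag, so the decomposition is invalid.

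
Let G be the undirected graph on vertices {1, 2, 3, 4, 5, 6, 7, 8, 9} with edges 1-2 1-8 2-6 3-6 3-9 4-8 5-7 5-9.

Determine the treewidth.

A width-1 tree decomposition is:
Bags: B1 = {4, 8}  B2 = {1, 8}  B3 = {1, 2}  B4 = {2, 6}  B5 = {3, 6}  B6 = {3, 9}  B7 = {5, 9}  B8 = {5, 7}
Tree: B1–B2, B2–B3, B3–B4, B4–B5, B5–B6, B6–B7, B7–B8
Each bag holds 2 vertices, so the decomposition has width 1, which upper-bounds the treewidth. Since G has at least one edge (e.g. 4–8), it is not an edgeless graph, so tw(G) ≥ 1. Hence tw(G) = 1 exactly.

1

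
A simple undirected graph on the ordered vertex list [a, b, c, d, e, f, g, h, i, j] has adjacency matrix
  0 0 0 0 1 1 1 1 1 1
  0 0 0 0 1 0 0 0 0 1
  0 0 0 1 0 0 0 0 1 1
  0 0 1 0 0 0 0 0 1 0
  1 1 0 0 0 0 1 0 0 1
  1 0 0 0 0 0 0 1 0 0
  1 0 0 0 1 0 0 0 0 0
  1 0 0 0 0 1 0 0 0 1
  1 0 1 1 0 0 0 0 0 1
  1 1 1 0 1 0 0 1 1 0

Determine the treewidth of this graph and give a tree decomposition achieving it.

Every bag has size at most 3, so the width is 3 − 1 = 2 and tw(G) ≤ 2. For the lower bound, the 3 vertices {c, d, i} are pairwise adjacent, and any tree decomposition puts a clique entirely inside one bag — forcing width ≥ 2. The upper and lower bounds meet at 2, so that is the treewidth.

Treewidth 2.
One such decomposition:
Bags: B1 = {a, h, j}  B2 = {a, i, j}  B3 = {a, e, j}  B4 = {a, e, g}  B5 = {a, f, h}  B6 = {c, i, j}  B7 = {b, e, j}  B8 = {c, d, i}
Tree: B1–B2, B1–B3, B3–B4, B1–B5, B2–B6, B3–B7, B6–B8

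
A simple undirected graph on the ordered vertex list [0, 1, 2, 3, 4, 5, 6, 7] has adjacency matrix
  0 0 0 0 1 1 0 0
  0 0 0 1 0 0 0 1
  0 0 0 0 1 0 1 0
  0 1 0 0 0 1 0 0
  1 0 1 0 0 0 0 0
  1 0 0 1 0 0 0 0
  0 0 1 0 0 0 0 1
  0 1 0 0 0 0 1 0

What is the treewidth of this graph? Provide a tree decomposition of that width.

Every bag has size at most 3, so the width is 3 − 1 = 2 and tw(G) ≤ 2. The edges 3–5–0–4–2–6–7–1–3 form a cycle, so G is not a tree and its treewidth is at least 2. Combining the bounds, tw(G) = 2.

Treewidth 2.
Bags: B1 = {0, 3, 5}  B2 = {0, 3, 4}  B3 = {2, 3, 4}  B4 = {2, 3, 6}  B5 = {3, 6, 7}  B6 = {1, 3, 7}
Tree: B1–B2, B2–B3, B3–B4, B4–B5, B5–B6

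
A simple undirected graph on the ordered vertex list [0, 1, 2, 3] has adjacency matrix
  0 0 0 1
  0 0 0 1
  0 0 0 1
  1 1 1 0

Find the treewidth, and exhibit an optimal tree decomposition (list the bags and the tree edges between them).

Each bag holds 2 vertices, so the decomposition has width 1, which upper-bounds the treewidth. Since G has at least one edge (e.g. 1–3), it is not an edgeless graph, so tw(G) ≥ 1. Combining the bounds, tw(G) = 1.

Treewidth 1.
One such decomposition:
Bags: B1 = {1, 3}  B2 = {0, 3}  B3 = {2, 3}
Tree: B1–B2, B1–B3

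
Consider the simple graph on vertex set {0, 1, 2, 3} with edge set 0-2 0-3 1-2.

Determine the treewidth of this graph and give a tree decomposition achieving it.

The largest bag has 2 vertices, giving width 1; this decomposition certifies tw(G) ≤ 1. G has an edge, so its treewidth is at least 1. Hence tw(G) = 1 exactly.

Treewidth 1.
One such decomposition:
Bags: B1 = {0, 3}  B2 = {0, 2}  B3 = {1, 2}
Tree: B1–B2, B2–B3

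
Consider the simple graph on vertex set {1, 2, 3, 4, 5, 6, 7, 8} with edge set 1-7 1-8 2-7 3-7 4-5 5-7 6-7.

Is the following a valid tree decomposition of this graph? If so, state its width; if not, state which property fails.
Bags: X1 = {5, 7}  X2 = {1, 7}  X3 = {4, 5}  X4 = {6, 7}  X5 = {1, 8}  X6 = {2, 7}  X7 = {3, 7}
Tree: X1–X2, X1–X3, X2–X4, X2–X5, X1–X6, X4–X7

Yes; width 1.

Every vertex of G appears in some bag (union = {1, 2, 3, 4, 5, 6, 7, 8}); every edge is covered by a bag; and for each vertex v the set of bags containing v is connected in the bag tree. The decomposition is therefore valid. The largest bag has 2 vertices, so the width is 1.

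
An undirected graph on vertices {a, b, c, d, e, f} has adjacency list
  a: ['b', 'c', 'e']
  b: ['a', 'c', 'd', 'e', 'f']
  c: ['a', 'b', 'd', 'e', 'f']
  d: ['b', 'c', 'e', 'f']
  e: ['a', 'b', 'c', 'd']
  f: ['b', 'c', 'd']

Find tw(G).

A width-3 tree decomposition is:
Bags: B1 = {b, c, d, f}  B2 = {b, c, d, e}  B3 = {a, b, c, e}
Tree: B1–B2, B2–B3
The largest bag has 4 vertices, giving width 3; this decomposition certifies tw(G) ≤ 3. Conversely, {b, c, d, e} is a clique of size 4, and the vertices of any clique must share a bag in every tree decomposition; so some bag has ≥ 4 vertices and tw(G) ≥ 3. Hence tw(G) = 3 exactly.

3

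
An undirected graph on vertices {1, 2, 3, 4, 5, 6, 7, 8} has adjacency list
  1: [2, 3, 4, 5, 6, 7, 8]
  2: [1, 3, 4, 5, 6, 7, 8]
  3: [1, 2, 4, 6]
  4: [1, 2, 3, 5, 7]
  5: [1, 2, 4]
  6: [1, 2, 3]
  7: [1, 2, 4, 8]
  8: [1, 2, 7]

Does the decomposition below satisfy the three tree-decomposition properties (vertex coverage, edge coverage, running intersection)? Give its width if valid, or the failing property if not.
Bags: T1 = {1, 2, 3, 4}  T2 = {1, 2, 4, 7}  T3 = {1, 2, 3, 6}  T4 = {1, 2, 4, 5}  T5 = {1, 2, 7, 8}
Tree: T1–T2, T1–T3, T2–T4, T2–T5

Vertex coverage: the bags together contain {1, 2, 3, 4, 5, 6, 7, 8}, the full vertex set. Edge coverage: each edge of G has both endpoints in at least one bag. Running intersection: for every vertex, the bags containing it form a connected subtree. All three properties hold, so this is a valid tree decomposition of width max|bag| − 1 = 3, and hence tw(G) ≤ 3.

Yes; width 3.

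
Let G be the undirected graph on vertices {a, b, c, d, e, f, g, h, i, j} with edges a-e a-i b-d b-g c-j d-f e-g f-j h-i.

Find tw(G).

A width-1 tree decomposition is:
Bags: B1 = {h, i}  B2 = {a, i}  B3 = {a, e}  B4 = {e, g}  B5 = {b, g}  B6 = {b, d}  B7 = {d, f}  B8 = {f, j}  B9 = {c, j}
Tree: B1–B2, B2–B3, B3–B4, B4–B5, B5–B6, B6–B7, B7–B8, B8–B9
Each bag holds 2 vertices, so the decomposition has width 1, which upper-bounds the treewidth. G has an edge, so its treewidth is at least 1. Hence tw(G) = 1 exactly.

1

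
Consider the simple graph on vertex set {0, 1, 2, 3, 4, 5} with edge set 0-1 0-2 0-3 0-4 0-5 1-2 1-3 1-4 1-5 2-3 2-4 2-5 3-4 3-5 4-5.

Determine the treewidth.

A width-5 tree decomposition is:
Bags: B1 = {0, 1, 2, 3, 4, 5}
Tree: (single bag)
With just one bag of size 6, the width is 6 − 1 = 5, so tw(G) ≤ 5. For the lower bound, the 6 vertices {0, 1, 2, 3, 4, 5} are pairwise adjacent, and any tree decomposition puts a clique entirely inside one bag — forcing width ≥ 5. Therefore the treewidth is 5.

5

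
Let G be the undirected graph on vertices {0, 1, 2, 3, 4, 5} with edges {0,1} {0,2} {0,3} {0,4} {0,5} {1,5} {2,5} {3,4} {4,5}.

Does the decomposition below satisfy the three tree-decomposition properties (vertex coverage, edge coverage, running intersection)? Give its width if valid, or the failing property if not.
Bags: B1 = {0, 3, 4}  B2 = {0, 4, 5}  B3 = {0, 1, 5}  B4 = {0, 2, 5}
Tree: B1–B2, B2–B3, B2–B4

Checking the three conditions: (i) the bags cover all of {0, 1, 2, 3, 4, 5}; (ii) for each edge, some bag contains both endpoints; (iii) the bags containing any fixed vertex form a subtree. All hold, so the decomposition is valid with width 3 − 1 = 2.

Yes; width 2.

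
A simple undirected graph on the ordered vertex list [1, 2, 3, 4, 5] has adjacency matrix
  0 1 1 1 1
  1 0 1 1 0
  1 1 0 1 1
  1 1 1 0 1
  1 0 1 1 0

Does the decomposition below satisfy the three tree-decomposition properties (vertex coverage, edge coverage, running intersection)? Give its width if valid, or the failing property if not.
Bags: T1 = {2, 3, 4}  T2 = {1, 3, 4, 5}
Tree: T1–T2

A tree decomposition must satisfy three properties: every vertex lies in some bag; for every edge, both endpoints lie together in some bag; and for every vertex, the bags containing it form a connected subtree. Here edge (1,2) lies in no bag, so the decomposition is invalid.

No — edge (1,2) lies in no bag.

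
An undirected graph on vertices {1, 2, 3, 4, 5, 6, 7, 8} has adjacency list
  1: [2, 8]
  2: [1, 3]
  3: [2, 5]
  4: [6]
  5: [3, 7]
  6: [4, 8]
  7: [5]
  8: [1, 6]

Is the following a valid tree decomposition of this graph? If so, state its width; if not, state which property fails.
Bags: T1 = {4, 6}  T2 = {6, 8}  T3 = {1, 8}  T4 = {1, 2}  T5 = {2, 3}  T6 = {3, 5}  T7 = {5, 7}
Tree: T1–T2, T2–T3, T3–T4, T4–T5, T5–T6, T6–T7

Yes; width 1.

Vertex coverage: the bags together contain {1, 2, 3, 4, 5, 6, 7, 8}, the full vertex set. Edge coverage: each edge of G has both endpoints in at least one bag. Running intersection: for every vertex, the bags containing it form a connected subtree. All three properties hold, so this is a valid tree decomposition of width max|bag| − 1 = 1, and hence tw(G) ≤ 1.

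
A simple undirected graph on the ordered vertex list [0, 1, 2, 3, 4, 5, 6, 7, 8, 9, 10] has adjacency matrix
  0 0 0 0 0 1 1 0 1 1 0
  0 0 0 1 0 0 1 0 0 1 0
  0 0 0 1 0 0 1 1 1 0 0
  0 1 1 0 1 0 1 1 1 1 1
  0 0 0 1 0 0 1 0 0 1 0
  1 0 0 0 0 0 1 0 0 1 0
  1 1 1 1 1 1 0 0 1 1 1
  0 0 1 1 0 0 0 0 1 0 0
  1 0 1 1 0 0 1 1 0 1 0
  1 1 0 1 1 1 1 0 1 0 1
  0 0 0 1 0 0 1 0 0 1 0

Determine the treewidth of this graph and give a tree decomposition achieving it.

Treewidth 3.
One such decomposition:
Bags: B1 = {3, 6, 8, 9}  B2 = {0, 6, 8, 9}  B3 = {0, 5, 6, 9}  B4 = {3, 4, 6, 9}  B5 = {2, 3, 6, 8}  B6 = {1, 3, 6, 9}  B7 = {3, 6, 9, 10}  B8 = {2, 3, 7, 8}
Tree: B1–B2, B2–B3, B1–B4, B1–B5, B4–B6, B6–B7, B5–B8

Each bag holds 4 vertices, so the decomposition has width 3, which upper-bounds the treewidth. Conversely, {0, 6, 8, 9} is a clique of size 4, and the vertices of any clique must share a bag in every tree decomposition; so some bag has ≥ 4 vertices and tw(G) ≥ 3. The upper and lower bounds meet at 3, so that is the treewidth.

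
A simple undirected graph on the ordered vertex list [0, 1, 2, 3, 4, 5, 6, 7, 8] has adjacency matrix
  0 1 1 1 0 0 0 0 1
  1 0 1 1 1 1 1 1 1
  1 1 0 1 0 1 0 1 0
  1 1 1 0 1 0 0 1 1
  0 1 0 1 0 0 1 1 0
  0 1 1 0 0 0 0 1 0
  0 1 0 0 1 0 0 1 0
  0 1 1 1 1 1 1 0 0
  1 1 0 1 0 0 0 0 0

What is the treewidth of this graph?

3

A width-3 tree decomposition is:
Bags: B1 = {1, 3, 4, 7}  B2 = {1, 2, 3, 7}  B3 = {0, 1, 2, 3}  B4 = {1, 2, 5, 7}  B5 = {0, 1, 3, 8}  B6 = {1, 4, 6, 7}
Tree: B1–B2, B2–B3, B2–B4, B3–B5, B1–B6
The largest bag has 4 vertices, giving width 3; this decomposition certifies tw(G) ≤ 3. For the lower bound, the 4 vertices {0, 1, 3, 8} are pairwise adjacent, and any tree decomposition puts a clique entirely inside one bag — forcing width ≥ 3. Combining the bounds, tw(G) = 3.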